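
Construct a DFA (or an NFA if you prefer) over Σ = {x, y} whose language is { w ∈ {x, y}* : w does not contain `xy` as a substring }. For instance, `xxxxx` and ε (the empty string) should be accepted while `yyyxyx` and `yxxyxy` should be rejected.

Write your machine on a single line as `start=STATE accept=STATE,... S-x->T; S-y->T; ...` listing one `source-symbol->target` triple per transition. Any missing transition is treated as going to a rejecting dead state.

start=q0; accept=q0,q1; q0-x->q1; q0-y->q0; q1-x->q1; q1-y->q2; q2-x->q2; q2-y->q2

Track partial matches of the forbidden pattern `xy`. State q2 is a dead state reached once `xy` has occurred; every other state accepts. q0 means no part of `xy` is currently matched.
A 3-state machine:
        x   y  
>* q0   q1  q0 
 * q1   q1  q2 
   q2   q2  q2 
(> = start, * = accepting)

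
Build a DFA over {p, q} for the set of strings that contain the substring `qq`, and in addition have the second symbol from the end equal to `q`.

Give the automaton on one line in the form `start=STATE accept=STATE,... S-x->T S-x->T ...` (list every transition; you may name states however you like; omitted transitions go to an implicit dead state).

start=A accept=C,D A-p->A A-q->B B-p->A B-q->C C-p->D C-q->C D-p->E D-q->F E-p->E E-q->F F-p->D F-q->C

Build one automaton per condition and run them in lockstep. The first has 3 states tracking whether and how much of `qq` has been seen; the second has 7 states tracking the last 2 symbols read. A product state is a pair (one from each), accepting exactly when both do. After merging equivalent states the machine shrinks.
       p  q 
>  A   A  B 
   B   A  C 
 * C   D  C 
 * D   E  F 
   E   E  F 
   F   D  C 
(> = start, * = accepting)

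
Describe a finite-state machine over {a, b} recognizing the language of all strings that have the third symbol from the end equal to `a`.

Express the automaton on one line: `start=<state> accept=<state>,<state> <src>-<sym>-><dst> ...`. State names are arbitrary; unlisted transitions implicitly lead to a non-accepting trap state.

A DFA must remember the last 3 symbols (since which symbol is third-to-last isn't known until the input ends). Use one state per possible window of the last ≤3 symbols; accept from those whose window starts with `a`.
          a    b  
>  S0     S1   S2 
   S1     S3   S4 
   S2     S5   S6 
   S3     S7   S8 
   S4     S9  S10 
   S5    S11  S12 
   S6    S13  S14 
 * S7     S7   S8 
 * S8     S9  S10 
 * S9    S11  S12 
 * S10   S13  S14 
   S11    S7   S8 
   S12    S9  S10 
   S13   S11  S12 
   S14   S13  S14 
(> = start, * = accepting)

start=S0 accept=S7,S8,S9,S10 S0-a->S1 S0-b->S2 S1-a->S3 S1-b->S4 S2-a->S5 S2-b->S6 S3-a->S7 S3-b->S8 S4-a->S9 S4-b->S10 S5-a->S11 S5-b->S12 S6-a->S13 S6-b->S14 S7-a->S7 S7-b->S8 S8-a->S9 S8-b->S10 S9-a->S11 S9-b->S12 S10-a->S13 S10-b->S14 S11-a->S7 S11-b->S8 S12-a->S9 S12-b->S10 S13-a->S11 S13-b->S12 S14-a->S13 S14-b->S14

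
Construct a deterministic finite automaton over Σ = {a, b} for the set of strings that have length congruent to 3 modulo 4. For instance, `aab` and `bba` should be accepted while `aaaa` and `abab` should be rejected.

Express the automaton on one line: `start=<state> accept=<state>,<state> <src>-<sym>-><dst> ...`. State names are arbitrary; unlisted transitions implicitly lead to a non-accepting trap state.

Count input length modulo 4: every symbol advances one step around the cycle q0 → q1 → q2 → q3 → q0. Accept at q3.
4 states suffice.
        a   b  
>  q0   q1  q1 
   q1   q2  q2 
   q2   q3  q3 
 * q3   q0  q0 
(> = start, * = accepting)

start=q0 accept=q3 q0-a->q1 q0-b->q1 q1-a->q2 q1-b->q2 q2-a->q3 q2-b->q3 q3-a->q0 q3-b->q0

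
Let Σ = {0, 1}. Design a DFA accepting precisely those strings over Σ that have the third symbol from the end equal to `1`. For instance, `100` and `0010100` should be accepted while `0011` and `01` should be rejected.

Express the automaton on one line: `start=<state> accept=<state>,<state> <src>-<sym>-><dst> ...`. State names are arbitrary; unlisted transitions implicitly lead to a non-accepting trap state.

start=S0 accept=S11,S12,S13,S14 S0-0->S1 S0-1->S2 S1-0->S3 S1-1->S4 S2-0->S5 S2-1->S6 S3-0->S7 S3-1->S8 S4-0->S9 S4-1->S10 S5-0->S11 S5-1->S12 S6-0->S13 S6-1->S14 S7-0->S7 S7-1->S8 S8-0->S9 S8-1->S10 S9-0->S11 S9-1->S12 S10-0->S13 S10-1->S14 S11-0->S7 S11-1->S8 S12-0->S9 S12-1->S10 S13-0->S11 S13-1->S12 S14-0->S13 S14-1->S14

A DFA must remember the last 3 symbols (since which symbol is third-to-last isn't known until the input ends). Use one state per possible window of the last ≤3 symbols; accept from those whose window starts with `1`.
15 states suffice.
          0    1  
>  S0     S1   S2 
   S1     S3   S4 
   S2     S5   S6 
   S3     S7   S8 
   S4     S9  S10 
   S5    S11  S12 
   S6    S13  S14 
   S7     S7   S8 
   S8     S9  S10 
   S9    S11  S12 
   S10   S13  S14 
 * S11    S7   S8 
 * S12    S9  S10 
 * S13   S11  S12 
 * S14   S13  S14 
(> = start, * = accepting)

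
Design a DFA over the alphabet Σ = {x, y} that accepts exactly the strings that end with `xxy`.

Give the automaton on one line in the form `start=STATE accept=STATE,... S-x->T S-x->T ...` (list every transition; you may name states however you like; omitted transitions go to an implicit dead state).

start=s0 accept=s3 s0-x->s1 s0-y->s0 s1-x->s2 s1-y->s0 s2-x->s2 s2-y->s3 s3-x->s1 s3-y->s0

Remember how much of `xxy` the current input suffix matches. State s0 means no match yet; s1 means the last symbol is `x`; s2 means the last 2 symbols are `xx`; s3 means the last 3 symbols are `xxy`. Only s3 accepts. On a mismatch, fall back to the longest proper suffix that is still a prefix of `xxy`.
A 4-state machine:
        x   y  
>  s0   s1  s0 
   s1   s2  s0 
   s2   s2  s3 
 * s3   s1  s0 
(> = start, * = accepting)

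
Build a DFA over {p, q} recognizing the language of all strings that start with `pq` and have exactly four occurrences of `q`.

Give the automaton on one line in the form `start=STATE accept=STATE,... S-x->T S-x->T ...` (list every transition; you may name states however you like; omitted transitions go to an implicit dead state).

start=A accept=G A-p->B A-q->C B-p->C B-q->D C-p->C C-q->C D-p->D D-q->E E-p->E E-q->F F-p->F F-q->G G-p->G G-q->C

Build one automaton per condition and run them in lockstep. One (4 states) tracks whether the input so far still matches the prefix `pq`; the other (6 states) tracks the count of `q`s, saturating at 5. Each combined state is a pair, one component from each; accept when both components accept. Equivalent product states are then merged.
A 7-state machine:
       p  q 
>  A   B  C 
   B   C  D 
   C   C  C 
   D   D  E 
   E   E  F 
   F   F  G 
 * G   G  C 
(> = start, * = accepting)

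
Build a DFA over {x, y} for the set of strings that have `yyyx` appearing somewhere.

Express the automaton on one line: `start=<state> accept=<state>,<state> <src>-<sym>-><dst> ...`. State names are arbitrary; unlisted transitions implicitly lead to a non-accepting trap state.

Track how much of `yyyx` has been matched so far: state S0 is no progress, S4 is the absorbing accept state reached once `yyyx` has occurred. Intermediate states record partial matches; on a mismatch, fall back to the longest reusable overlap.
With 5 states:
        x   y  
>  S0   S0  S1 
   S1   S0  S2 
   S2   S0  S3 
   S3   S4  S3 
 * S4   S4  S4 
(> = start, * = accepting)

start=S0 accept=S4 S0-x->S0 S0-y->S1 S1-x->S0 S1-y->S2 S2-x->S0 S2-y->S3 S3-x->S4 S3-y->S3 S4-x->S4 S4-y->S4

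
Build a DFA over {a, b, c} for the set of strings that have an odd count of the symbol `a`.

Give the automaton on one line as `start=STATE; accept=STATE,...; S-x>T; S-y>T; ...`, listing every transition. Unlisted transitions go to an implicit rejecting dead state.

start=q0; accept=q1; q0-a>q1; q0-b>q0; q0-c>q0; q1-a>q0; q1-b>q1; q1-c>q1

Keep the running count of `a`s modulo 2: each `a` advances along the cycle q0 → q1 → q0 while other symbols loop. Accept at q1.
A 2-state machine:
        a   b   c  
>  q0   q1  q0  q0 
 * q1   q0  q1  q1 
(> = start, * = accepting)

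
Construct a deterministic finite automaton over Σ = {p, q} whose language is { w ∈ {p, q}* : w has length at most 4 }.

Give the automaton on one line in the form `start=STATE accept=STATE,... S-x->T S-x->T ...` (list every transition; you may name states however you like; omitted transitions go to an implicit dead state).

start=s0 accept=s0,s1,s2,s3,s4 s0-p->s1 s0-q->s1 s1-p->s2 s1-q->s2 s2-p->s3 s2-q->s3 s3-p->s4 s3-q->s4 s4-p->s5 s4-q->s5 s5-p->s5 s5-q->s5

We only need to distinguish lengths 0, 1, …, 4, and '>4'. Chain s0 → s1 → s2 → s3 → s4 → s5 on every symbol, with s5 looping. Accepting states: {s0, s1, s2, s3, s4}.
6 states suffice.
        p   q  
>* s0   s1  s1 
 * s1   s2  s2 
 * s2   s3  s3 
 * s3   s4  s4 
 * s4   s5  s5 
   s5   s5  s5 
(> = start, * = accepting)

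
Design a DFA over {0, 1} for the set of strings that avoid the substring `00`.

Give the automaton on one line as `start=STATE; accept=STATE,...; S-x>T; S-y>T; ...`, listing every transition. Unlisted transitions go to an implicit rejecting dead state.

start=S0; accept=S0,S1; S0-0>S1; S0-1>S0; S1-0>S2; S1-1>S0; S2-0>S2; S2-1>S2

Track partial matches of the forbidden pattern `00`. State S2 is a dead state reached once `00` has occurred; every other state accepts. S0 means no part of `00` is currently matched.
With 3 states:
        0   1  
>* S0   S1  S0 
 * S1   S2  S0 
   S2   S2  S2 
(> = start, * = accepting)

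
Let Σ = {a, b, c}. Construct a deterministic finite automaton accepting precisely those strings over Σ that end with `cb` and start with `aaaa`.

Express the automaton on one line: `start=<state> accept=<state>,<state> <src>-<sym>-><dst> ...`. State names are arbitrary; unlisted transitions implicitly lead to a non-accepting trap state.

start=s0 accept=s7 s0-a->s1 s0-b->s2 s0-c->s2 s1-a->s3 s1-b->s2 s1-c->s2 s2-a->s2 s2-b->s2 s2-c->s2 s3-a->s4 s3-b->s2 s3-c->s2 s4-a->s5 s4-b->s2 s4-c->s2 s5-a->s5 s5-b->s5 s5-c->s6 s6-a->s5 s6-b->s7 s6-c->s6 s7-a->s5 s7-b->s5 s7-c->s6

Handle the two conditions separately and then intersect. The first has 3 states tracking how much of the suffix `cb` has currently been matched; the second has 6 states tracking whether the input so far still matches the prefix `aaaa`. A product state is a pair (one from each), accepting exactly when both do. After merging equivalent states the machine shrinks.
An 8-state machine:
        a   b   c  
>  s0   s1  s2  s2 
   s1   s3  s2  s2 
   s2   s2  s2  s2 
   s3   s4  s2  s2 
   s4   s5  s2  s2 
   s5   s5  s5  s6 
   s6   s5  s7  s6 
 * s7   s5  s5  s6 
(> = start, * = accepting)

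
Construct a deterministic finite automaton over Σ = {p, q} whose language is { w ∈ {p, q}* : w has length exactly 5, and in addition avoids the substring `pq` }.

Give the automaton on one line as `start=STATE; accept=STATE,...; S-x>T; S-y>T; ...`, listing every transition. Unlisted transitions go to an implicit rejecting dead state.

start=A; accept=K; A-p>B; A-q>C; B-p>D; B-q>E; C-p>D; C-q>F; D-p>G; D-q>E; E-p>E; E-q>E; F-p>G; F-q>H; G-p>I; G-q>E; H-p>I; H-q>J; I-p>K; I-q>E; J-p>K; J-q>K; K-p>E; K-q>E

Build one automaton per condition and run them in lockstep. One (7 states) tracks the input length, saturating at 6; the other (3 states) tracks partial matches of the forbidden pattern `pq`. Each combined state is a pair, one component from each; accept when both components accept. Equivalent product states are then merged.
With 11 states:
       p  q 
>  A   B  C 
   B   D  E 
   C   D  F 
   D   G  E 
   E   E  E 
   F   G  H 
   G   I  E 
   H   I  J 
   I   K  E 
   J   K  K 
 * K   E  E 
(> = start, * = accepting)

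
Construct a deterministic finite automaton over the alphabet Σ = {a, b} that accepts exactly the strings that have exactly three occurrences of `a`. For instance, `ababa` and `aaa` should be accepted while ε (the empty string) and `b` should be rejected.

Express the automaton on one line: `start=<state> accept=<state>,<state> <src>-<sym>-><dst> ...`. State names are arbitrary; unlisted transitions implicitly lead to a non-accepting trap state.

start=q0 accept=q3 q0-a->q1 q0-b->q0 q1-a->q2 q1-b->q1 q2-a->q3 q2-b->q2 q3-a->q4 q3-b->q3 q4-a->q4 q4-b->q4

Count `a`s, saturating at 4: states q0 through q3 mean 0 through 3 `a`s seen; q4 means more than 3. Each `a` increments (capped at q4); other symbols loop. Accept from {q3}.
5 states suffice.
        a   b  
>  q0   q1  q0 
   q1   q2  q1 
   q2   q3  q2 
 * q3   q4  q3 
   q4   q4  q4 
(> = start, * = accepting)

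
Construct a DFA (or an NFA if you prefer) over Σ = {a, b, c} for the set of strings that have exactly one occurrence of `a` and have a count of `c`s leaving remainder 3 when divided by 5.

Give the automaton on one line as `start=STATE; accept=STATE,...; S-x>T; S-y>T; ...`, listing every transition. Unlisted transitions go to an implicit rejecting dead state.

start=q0; accept=q8; q0-a>q1; q0-b>q0; q0-c>q2; q1-a>q3; q1-b>q1; q1-c>q4; q2-a>q4; q2-b>q2; q2-c>q5; q3-a>q3; q3-b>q3; q3-c>q3; q4-a>q3; q4-b>q4; q4-c>q6; q5-a>q6; q5-b>q5; q5-c>q7; q6-a>q3; q6-b>q6; q6-c>q8; q7-a>q8; q7-b>q7; q7-c>q9; q8-a>q3; q8-b>q8; q8-c>q10; q9-a>q10; q9-b>q9; q9-c>q0; q10-a>q3; q10-b>q10; q10-c>q1

Run two small machines in parallel and take their product. The first has 3 states tracking the count of `a`s, saturating at 2; the second has 5 states tracking the count of `c`s modulo 5. A product state is a pair (one from each), accepting exactly when both do. Equivalent product states are then merged.
With 11 states:
          a    b    c  
>  q0     q1   q0   q2 
   q1     q3   q1   q4 
   q2     q4   q2   q5 
   q3     q3   q3   q3 
   q4     q3   q4   q6 
   q5     q6   q5   q7 
   q6     q3   q6   q8 
   q7     q8   q7   q9 
 * q8     q3   q8  q10 
   q9    q10   q9   q0 
   q10    q3  q10   q1 
(> = start, * = accepting)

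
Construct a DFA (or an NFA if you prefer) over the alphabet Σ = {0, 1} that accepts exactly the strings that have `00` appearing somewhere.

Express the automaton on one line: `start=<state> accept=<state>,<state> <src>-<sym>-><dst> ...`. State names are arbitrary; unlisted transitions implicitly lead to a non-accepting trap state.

start=S0 accept=S2 S0-0->S1 S0-1->S0 S1-0->S2 S1-1->S0 S2-0->S2 S2-1->S2

States S0..S1 record the length of the longest prefix of `00` that matches the current input suffix. Reaching S2 means `00` has been seen, and we stay there forever. Accept from S2.
        0   1  
>  S0   S1  S0 
   S1   S2  S0 
 * S2   S2  S2 
(> = start, * = accepting)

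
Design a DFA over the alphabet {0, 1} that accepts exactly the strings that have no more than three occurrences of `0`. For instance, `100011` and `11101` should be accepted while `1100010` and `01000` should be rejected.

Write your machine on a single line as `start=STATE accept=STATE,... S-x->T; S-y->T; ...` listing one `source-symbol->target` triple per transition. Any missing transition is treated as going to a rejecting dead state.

Count `0`s, saturating at 4: states q0 through q3 mean 0 through 3 `0`s seen; q4 means more than 3. Each `0` increments (capped at q4); other symbols loop. Accept from {q0, q1, q2, q3}.
        0   1  
>* q0   q1  q0 
 * q1   q2  q1 
 * q2   q3  q2 
 * q3   q4  q3 
   q4   q4  q4 
(> = start, * = accepting)

start=q0; accept=q0,q1,q2,q3; q0-0->q1; q0-1->q0; q1-0->q2; q1-1->q1; q2-0->q3; q2-1->q2; q3-0->q4; q3-1->q3; q4-0->q4; q4-1->q4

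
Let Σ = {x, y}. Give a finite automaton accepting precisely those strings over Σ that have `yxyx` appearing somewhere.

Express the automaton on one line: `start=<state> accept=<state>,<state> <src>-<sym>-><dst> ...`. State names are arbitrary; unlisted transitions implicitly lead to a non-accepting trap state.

start=S0 accept=S4 S0-x->S0 S0-y->S1 S1-x->S2 S1-y->S1 S2-x->S0 S2-y->S3 S3-x->S4 S3-y->S1 S4-x->S4 S4-y->S4

States S0..S3 record the length of the longest prefix of `yxyx` that matches the current input suffix. Reaching S4 means `yxyx` has been seen, and we stay there forever. Accept from S4.
5 states suffice.
        x   y  
>  S0   S0  S1 
   S1   S2  S1 
   S2   S0  S3 
   S3   S4  S1 
 * S4   S4  S4 
(> = start, * = accepting)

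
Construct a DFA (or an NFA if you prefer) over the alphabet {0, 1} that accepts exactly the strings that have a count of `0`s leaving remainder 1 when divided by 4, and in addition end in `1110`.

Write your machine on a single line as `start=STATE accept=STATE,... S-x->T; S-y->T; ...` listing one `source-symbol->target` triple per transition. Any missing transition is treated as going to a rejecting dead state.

Handle the two conditions separately and then intersect. The first has 4 states tracking the count of `0`s modulo 4; the second has 5 states tracking how much of the suffix `1110` has currently been matched. A product state is a pair (one from each), accepting exactly when both do. Minimizing collapses redundant product states.
8 states suffice.
       0  1 
>  A   B  C 
   B   D  B 
   C   B  E 
   D   F  D 
   E   B  G 
   F   A  F 
   G   H  G 
 * H   D  B 
(> = start, * = accepting)

start=A; accept=H; A-0->B; A-1->C; B-0->D; B-1->B; C-0->B; C-1->E; D-0->F; D-1->D; E-0->B; E-1->G; F-0->A; F-1->F; G-0->H; G-1->G; H-0->D; H-1->B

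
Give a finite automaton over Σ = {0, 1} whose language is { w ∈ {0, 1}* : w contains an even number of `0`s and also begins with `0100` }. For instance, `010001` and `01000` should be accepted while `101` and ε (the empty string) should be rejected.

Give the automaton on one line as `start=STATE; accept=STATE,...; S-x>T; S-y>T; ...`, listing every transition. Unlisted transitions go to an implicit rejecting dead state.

start=s0; accept=s6; s0-0>s1; s0-1>s2; s1-0>s2; s1-1>s3; s2-0>s2; s2-1>s2; s3-0>s4; s3-1>s2; s4-0>s5; s4-1>s2; s5-0>s6; s5-1>s5; s6-0>s5; s6-1>s6

Handle the two conditions separately and then intersect. The first has 2 states tracking the count of `0`s modulo 2; the second has 6 states tracking whether the input so far still matches the prefix `0100`. A product state is a pair (one from each), accepting exactly when both do. After merging equivalent states the machine shrinks.
7 states suffice.
        0   1  
>  s0   s1  s2 
   s1   s2  s3 
   s2   s2  s2 
   s3   s4  s2 
   s4   s5  s2 
   s5   s6  s5 
 * s6   s5  s6 
(> = start, * = accepting)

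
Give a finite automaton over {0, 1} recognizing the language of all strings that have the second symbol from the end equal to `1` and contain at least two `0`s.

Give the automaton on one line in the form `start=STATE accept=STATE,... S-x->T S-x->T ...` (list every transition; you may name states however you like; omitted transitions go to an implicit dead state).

start=S0 accept=S5,S6 S0-0->S1 S0-1->S0 S1-0->S2 S1-1->S3 S2-0->S2 S2-1->S4 S3-0->S5 S3-1->S3 S4-0->S5 S4-1->S6 S5-0->S2 S5-1->S4 S6-0->S5 S6-1->S6

Run two small machines in parallel and take their product. One (7 states) tracks the last 2 symbols read; the other (4 states) tracks the count of `0`s, saturating at 3. Each combined state is a pair, one component from each; accept when both components accept. Equivalent product states are then merged.
A 7-state machine:
        0   1  
>  S0   S1  S0 
   S1   S2  S3 
   S2   S2  S4 
   S3   S5  S3 
   S4   S5  S6 
 * S5   S2  S4 
 * S6   S5  S6 
(> = start, * = accepting)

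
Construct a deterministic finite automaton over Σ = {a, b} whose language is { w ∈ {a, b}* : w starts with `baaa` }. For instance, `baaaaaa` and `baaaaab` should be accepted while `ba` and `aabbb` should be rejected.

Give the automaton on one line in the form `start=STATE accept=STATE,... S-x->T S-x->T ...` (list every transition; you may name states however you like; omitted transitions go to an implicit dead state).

Check the first 4 symbols one by one: S0 through S3 record how many have matched `baaa` so far; any wrong symbol goes to the dead state S5. After all 4 match we enter the accepting sink S4.
With 6 states:
        a   b  
>  S0   S5  S1 
   S1   S2  S5 
   S2   S3  S5 
   S3   S4  S5 
 * S4   S4  S4 
   S5   S5  S5 
(> = start, * = accepting)

start=S0 accept=S4 S0-a->S5 S0-b->S1 S1-a->S2 S1-b->S5 S2-a->S3 S2-b->S5 S3-a->S4 S3-b->S5 S4-a->S4 S4-b->S4 S5-a->S5 S5-b->S5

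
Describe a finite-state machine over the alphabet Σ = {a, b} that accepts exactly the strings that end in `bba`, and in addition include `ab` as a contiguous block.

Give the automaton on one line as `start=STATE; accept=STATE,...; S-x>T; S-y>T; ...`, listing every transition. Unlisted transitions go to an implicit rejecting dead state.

start=s0; accept=s8; s0-a>s1; s0-b>s2; s1-a>s1; s1-b>s3; s2-a>s1; s2-b>s4; s3-a>s5; s3-b>s6; s4-a>s7; s4-b>s4; s5-a>s5; s5-b>s3; s6-a>s8; s6-b>s6; s7-a>s1; s7-b>s3; s8-a>s5; s8-b>s3

Handle the two conditions separately and then intersect. One (4 states) tracks how much of the suffix `bba` has currently been matched; the other (3 states) tracks whether and how much of `ab` has been seen. Each combined state is a pair, one component from each; accept when both components accept.
        a   b  
>  s0   s1  s2 
   s1   s1  s3 
   s2   s1  s4 
   s3   s5  s6 
   s4   s7  s4 
   s5   s5  s3 
   s6   s8  s6 
   s7   s1  s3 
 * s8   s5  s3 
(> = start, * = accepting)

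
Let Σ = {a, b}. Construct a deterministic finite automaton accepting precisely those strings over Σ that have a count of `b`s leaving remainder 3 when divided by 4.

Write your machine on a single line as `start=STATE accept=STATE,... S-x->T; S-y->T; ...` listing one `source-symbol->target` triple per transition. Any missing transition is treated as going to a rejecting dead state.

The only thing that matters is how many `b`s have appeared, reduced mod 4. Use one state per residue: q0 for 0, …, q3 for 3. Reading `b` moves to the next residue; anything else stays put. q3 is accepting.
With 4 states:
        a   b  
>  q0   q0  q1 
   q1   q1  q2 
   q2   q2  q3 
 * q3   q3  q0 
(> = start, * = accepting)

start=q0; accept=q3; q0-a->q0; q0-b->q1; q1-a->q1; q1-b->q2; q2-a->q2; q2-b->q3; q3-a->q3; q3-b->q0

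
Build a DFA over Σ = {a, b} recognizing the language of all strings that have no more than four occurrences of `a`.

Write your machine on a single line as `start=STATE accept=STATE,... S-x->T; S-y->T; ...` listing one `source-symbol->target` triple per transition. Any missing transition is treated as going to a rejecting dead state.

start=s0; accept=s0,s1,s2,s3,s4; s0-a->s1; s0-b->s0; s1-a->s2; s1-b->s1; s2-a->s3; s2-b->s2; s3-a->s4; s3-b->s3; s4-a->s5; s4-b->s4; s5-a->s5; s5-b->s5

Count `a`s, saturating at 5: states s0 through s4 mean 0 through 4 `a`s seen; s5 means more than 4. Each `a` increments (capped at s5); other symbols loop. Accept from {s0, s1, s2, s3, s4}.
6 states suffice.
        a   b  
>* s0   s1  s0 
 * s1   s2  s1 
 * s2   s3  s2 
 * s3   s4  s3 
 * s4   s5  s4 
   s5   s5  s5 
(> = start, * = accepting)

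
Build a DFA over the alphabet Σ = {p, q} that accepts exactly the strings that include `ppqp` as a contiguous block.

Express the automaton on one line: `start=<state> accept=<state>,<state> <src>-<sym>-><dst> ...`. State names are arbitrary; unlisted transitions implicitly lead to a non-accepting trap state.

States s0..s3 record the length of the longest prefix of `ppqp` that matches the current input suffix. Reaching s4 means `ppqp` has been seen, and we stay there forever. Accept from s4.
        p   q  
>  s0   s1  s0 
   s1   s2  s0 
   s2   s2  s3 
   s3   s4  s0 
 * s4   s4  s4 
(> = start, * = accepting)

start=s0 accept=s4 s0-p->s1 s0-q->s0 s1-p->s2 s1-q->s0 s2-p->s2 s2-q->s3 s3-p->s4 s3-q->s0 s4-p->s4 s4-q->s4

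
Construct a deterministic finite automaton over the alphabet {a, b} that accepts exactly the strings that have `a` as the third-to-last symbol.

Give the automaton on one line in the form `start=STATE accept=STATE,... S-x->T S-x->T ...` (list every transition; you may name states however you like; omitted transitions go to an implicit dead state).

A DFA must remember the last 3 symbols (since which symbol is third-to-last isn't known until the input ends). Use one state per possible window of the last ≤3 symbols; accept from those whose window starts with `a`.
A 15-state machine:
          a    b  
>  q0     q1   q2 
   q1     q3   q4 
   q2     q5   q6 
   q3     q7   q8 
   q4     q9  q10 
   q5    q11  q12 
   q6    q13  q14 
 * q7     q7   q8 
 * q8     q9  q10 
 * q9    q11  q12 
 * q10   q13  q14 
   q11    q7   q8 
   q12    q9  q10 
   q13   q11  q12 
   q14   q13  q14 
(> = start, * = accepting)

start=q0 accept=q7,q8,q9,q10 q0-a->q1 q0-b->q2 q1-a->q3 q1-b->q4 q2-a->q5 q2-b->q6 q3-a->q7 q3-b->q8 q4-a->q9 q4-b->q10 q5-a->q11 q5-b->q12 q6-a->q13 q6-b->q14 q7-a->q7 q7-b->q8 q8-a->q9 q8-b->q10 q9-a->q11 q9-b->q12 q10-a->q13 q10-b->q14 q11-a->q7 q11-b->q8 q12-a->q9 q12-b->q10 q13-a->q11 q13-b->q12 q14-a->q13 q14-b->q14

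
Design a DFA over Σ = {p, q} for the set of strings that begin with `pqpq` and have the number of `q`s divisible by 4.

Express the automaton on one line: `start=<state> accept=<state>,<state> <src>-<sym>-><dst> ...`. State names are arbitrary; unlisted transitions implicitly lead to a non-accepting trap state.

Handle the two conditions separately and then intersect. The first has 6 states tracking whether the input so far still matches the prefix `pqpq`; the second has 4 states tracking the count of `q`s modulo 4. A product state is a pair (one from each), accepting exactly when both do. Equivalent product states are then merged.
A 9-state machine:
        p   q  
>  S0   S1  S2 
   S1   S2  S3 
   S2   S2  S2 
   S3   S4  S2 
   S4   S2  S5 
   S5   S5  S6 
   S6   S6  S7 
 * S7   S7  S8 
   S8   S8  S5 
(> = start, * = accepting)

start=S0 accept=S7 S0-p->S1 S0-q->S2 S1-p->S2 S1-q->S3 S2-p->S2 S2-q->S2 S3-p->S4 S3-q->S2 S4-p->S2 S4-q->S5 S5-p->S5 S5-q->S6 S6-p->S6 S6-q->S7 S7-p->S7 S7-q->S8 S8-p->S8 S8-q->S5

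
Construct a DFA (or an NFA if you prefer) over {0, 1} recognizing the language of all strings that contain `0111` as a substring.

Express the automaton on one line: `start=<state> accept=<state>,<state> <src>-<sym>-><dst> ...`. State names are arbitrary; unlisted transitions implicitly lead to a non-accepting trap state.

States S0..S3 record the length of the longest prefix of `0111` that matches the current input suffix. Reaching S4 means `0111` has been seen, and we stay there forever. Accept from S4.
5 states suffice.
        0   1  
>  S0   S1  S0 
   S1   S1  S2 
   S2   S1  S3 
   S3   S1  S4 
 * S4   S4  S4 
(> = start, * = accepting)

start=S0 accept=S4 S0-0->S1 S0-1->S0 S1-0->S1 S1-1->S2 S2-0->S1 S2-1->S3 S3-0->S1 S3-1->S4 S4-0->S4 S4-1->S4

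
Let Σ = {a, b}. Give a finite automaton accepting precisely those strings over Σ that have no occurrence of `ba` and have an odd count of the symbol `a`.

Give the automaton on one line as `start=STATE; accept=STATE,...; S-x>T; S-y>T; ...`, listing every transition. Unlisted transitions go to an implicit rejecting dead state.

Handle the two conditions separately and then intersect. One (3 states) tracks partial matches of the forbidden pattern `ba`; the other (2 states) tracks the count of `a`s modulo 2. Each combined state is a pair, one component from each; accept when both components accept. Minimizing collapses redundant product states.
With 4 states:
        a   b  
>  S0   S1  S2 
 * S1   S0  S3 
   S2   S2  S2 
 * S3   S2  S3 
(> = start, * = accepting)

start=S0; accept=S1,S3; S0-a>S1; S0-b>S2; S1-a>S0; S1-b>S3; S2-a>S2; S2-b>S2; S3-a>S2; S3-b>S3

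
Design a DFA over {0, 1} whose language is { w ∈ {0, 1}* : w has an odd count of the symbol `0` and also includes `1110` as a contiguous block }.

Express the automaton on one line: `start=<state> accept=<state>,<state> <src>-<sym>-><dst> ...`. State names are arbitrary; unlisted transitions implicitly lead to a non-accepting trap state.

Build one automaton per condition and run them in lockstep. One (2 states) tracks the count of `0`s modulo 2; the other (5 states) tracks whether and how much of `1110` has been seen. Each combined state is a pair, one component from each; accept when both components accept. Minimizing collapses redundant product states.
9 states suffice.
        0   1  
>  q0   q1  q2 
   q1   q0  q3 
   q2   q1  q4 
   q3   q0  q5 
   q4   q1  q6 
   q5   q0  q7 
   q6   q8  q6 
   q7   q6  q7 
 * q8   q6  q8 
(> = start, * = accepting)

start=q0 accept=q8 q0-0->q1 q0-1->q2 q1-0->q0 q1-1->q3 q2-0->q1 q2-1->q4 q3-0->q0 q3-1->q5 q4-0->q1 q4-1->q6 q5-0->q0 q5-1->q7 q6-0->q8 q6-1->q6 q7-0->q6 q7-1->q7 q8-0->q6 q8-1->q8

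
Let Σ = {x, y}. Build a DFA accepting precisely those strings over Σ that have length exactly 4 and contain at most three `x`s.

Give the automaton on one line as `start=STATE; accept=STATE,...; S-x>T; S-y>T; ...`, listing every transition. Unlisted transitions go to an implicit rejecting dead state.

Run two small machines in parallel and take their product. One (6 states) tracks the input length, saturating at 5; the other (5 states) tracks the count of `x`s, saturating at 4. Each combined state is a pair, one component from each; accept when both components accept. After merging equivalent states the machine shrinks.
        x   y  
>  q0   q1  q2 
   q1   q3  q4 
   q2   q4  q4 
   q3   q5  q6 
   q4   q6  q6 
   q5   q7  q8 
   q6   q8  q8 
   q7   q7  q7 
 * q8   q7  q7 
(> = start, * = accepting)

start=q0; accept=q8; q0-x>q1; q0-y>q2; q1-x>q3; q1-y>q4; q2-x>q4; q2-y>q4; q3-x>q5; q3-y>q6; q4-x>q6; q4-y>q6; q5-x>q7; q5-y>q8; q6-x>q8; q6-y>q8; q7-x>q7; q7-y>q7; q8-x>q7; q8-y>q7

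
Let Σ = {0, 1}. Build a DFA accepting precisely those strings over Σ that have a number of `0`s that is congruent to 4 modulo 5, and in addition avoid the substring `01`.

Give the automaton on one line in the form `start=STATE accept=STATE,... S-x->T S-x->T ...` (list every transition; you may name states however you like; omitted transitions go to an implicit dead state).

Run two small machines in parallel and take their product. The first has 5 states tracking the count of `0`s modulo 5; the second has 3 states tracking partial matches of the forbidden pattern `01`. A product state is a pair (one from each), accepting exactly when both do.
11 states suffice.
          0    1  
>  q0     q1   q0 
   q1     q2   q3 
   q2     q4   q5 
   q3     q5   q3 
   q4     q6   q7 
   q5     q7   q5 
 * q6     q8   q9 
   q7     q9   q7 
   q8     q1  q10 
   q9    q10   q9 
   q10    q3  q10 
(> = start, * = accepting)

start=q0 accept=q6 q0-0->q1 q0-1->q0 q1-0->q2 q1-1->q3 q2-0->q4 q2-1->q5 q3-0->q5 q3-1->q3 q4-0->q6 q4-1->q7 q5-0->q7 q5-1->q5 q6-0->q8 q6-1->q9 q7-0->q9 q7-1->q7 q8-0->q1 q8-1->q10 q9-0->q10 q9-1->q9 q10-0->q3 q10-1->q10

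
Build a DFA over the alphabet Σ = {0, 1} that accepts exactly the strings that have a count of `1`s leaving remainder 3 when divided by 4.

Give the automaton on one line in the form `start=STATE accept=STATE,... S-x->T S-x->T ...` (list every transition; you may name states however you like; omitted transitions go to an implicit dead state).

start=A accept=D A-0->A A-1->B B-0->B B-1->C C-0->C C-1->D D-0->D D-1->A

Keep the running count of `1`s modulo 4: each `1` advances along the cycle A → B → C → D → A while other symbols loop. Accept at D.
With 4 states:
       0  1 
>  A   A  B 
   B   B  C 
   C   C  D 
 * D   D  A 
(> = start, * = accepting)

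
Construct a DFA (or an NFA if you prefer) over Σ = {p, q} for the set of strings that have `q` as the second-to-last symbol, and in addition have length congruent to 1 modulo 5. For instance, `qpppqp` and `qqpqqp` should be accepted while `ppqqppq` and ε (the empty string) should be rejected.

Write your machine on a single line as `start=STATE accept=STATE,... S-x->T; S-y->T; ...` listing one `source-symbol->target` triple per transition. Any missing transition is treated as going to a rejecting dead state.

start=S0; accept=S21,S22; S0-p->S1; S0-q->S2; S1-p->S3; S1-q->S4; S2-p->S5; S2-q->S6; S3-p->S7; S3-q->S8; S4-p->S9; S4-q->S10; S5-p->S7; S5-q->S8; S6-p->S9; S6-q->S10; S7-p->S11; S7-q->S12; S8-p->S13; S8-q->S14; S9-p->S11; S9-q->S12; S10-p->S13; S10-q->S14; S11-p->S15; S11-q->S16; S12-p->S17; S12-q->S18; S13-p->S15; S13-q->S16; S14-p->S17; S14-q->S18; S15-p->S19; S15-q->S20; S16-p->S21; S16-q->S22; S17-p->S19; S17-q->S20; S18-p->S21; S18-q->S22; S19-p->S3; S19-q->S4; S20-p->S5; S20-q->S6; S21-p->S3; S21-q->S4; S22-p->S5; S22-q->S6

Handle the two conditions separately and then intersect. The first has 7 states tracking the last 2 symbols read; the second has 5 states tracking the input length modulo 5. A product state is a pair (one from each), accepting exactly when both do.
A 23-state machine:
          p    q  
>  S0     S1   S2 
   S1     S3   S4 
   S2     S5   S6 
   S3     S7   S8 
   S4     S9  S10 
   S5     S7   S8 
   S6     S9  S10 
   S7    S11  S12 
   S8    S13  S14 
   S9    S11  S12 
   S10   S13  S14 
   S11   S15  S16 
   S12   S17  S18 
   S13   S15  S16 
   S14   S17  S18 
   S15   S19  S20 
   S16   S21  S22 
   S17   S19  S20 
   S18   S21  S22 
   S19    S3   S4 
   S20    S5   S6 
 * S21    S3   S4 
 * S22    S5   S6 
(> = start, * = accepting)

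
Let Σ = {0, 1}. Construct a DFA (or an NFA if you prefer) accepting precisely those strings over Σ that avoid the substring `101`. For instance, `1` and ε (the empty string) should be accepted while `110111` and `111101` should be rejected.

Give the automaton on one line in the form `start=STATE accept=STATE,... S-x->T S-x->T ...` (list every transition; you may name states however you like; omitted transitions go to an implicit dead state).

This is the complement of 'contains `101`'. Use the same substring-matching states — s0 through s3 holding how much of `101` has just been matched — but flip the accepting set: everything except the trap s3 accepts.
        0   1  
>* s0   s0  s1 
 * s1   s2  s1 
 * s2   s0  s3 
   s3   s3  s3 
(> = start, * = accepting)

start=s0 accept=s0,s1,s2 s0-0->s0 s0-1->s1 s1-0->s2 s1-1->s1 s2-0->s0 s2-1->s3 s3-0->s3 s3-1->s3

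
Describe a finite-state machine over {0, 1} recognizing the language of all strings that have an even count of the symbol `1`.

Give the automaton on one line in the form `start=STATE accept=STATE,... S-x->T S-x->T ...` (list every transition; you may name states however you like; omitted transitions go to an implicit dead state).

Keep the running count of `1`s modulo 2: each `1` advances along the cycle S0 → S1 → S0 while other symbols loop. Accept at S0.
A 2-state machine:
        0   1  
>* S0   S0  S1 
   S1   S1  S0 
(> = start, * = accepting)

start=S0 accept=S0 S0-0->S0 S0-1->S1 S1-0->S1 S1-1->S0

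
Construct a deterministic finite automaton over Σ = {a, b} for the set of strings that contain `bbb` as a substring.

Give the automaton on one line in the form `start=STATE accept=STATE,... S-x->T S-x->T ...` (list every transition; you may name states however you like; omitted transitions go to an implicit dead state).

Track how much of `bbb` has been matched so far: state q0 is no progress, q3 is the absorbing accept state reached once `bbb` has occurred. Intermediate states record partial matches; on a mismatch, fall back to the longest reusable overlap.
        a   b  
>  q0   q0  q1 
   q1   q0  q2 
   q2   q0  q3 
 * q3   q3  q3 
(> = start, * = accepting)

start=q0 accept=q3 q0-a->q0 q0-b->q1 q1-a->q0 q1-b->q2 q2-a->q0 q2-b->q3 q3-a->q3 q3-b->q3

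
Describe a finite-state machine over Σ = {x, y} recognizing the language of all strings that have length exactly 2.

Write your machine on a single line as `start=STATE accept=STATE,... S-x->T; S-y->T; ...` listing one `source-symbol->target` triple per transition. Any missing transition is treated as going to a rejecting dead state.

start=s0; accept=s2; s0-x->s1; s0-y->s1; s1-x->s2; s1-y->s2; s2-x->s3; s2-y->s3; s3-x->s3; s3-y->s3

Count input length up to 3: every symbol moves from s0 toward s3, which means 'more than 2' and absorbs. Accept from {s2}.
        x   y  
>  s0   s1  s1 
   s1   s2  s2 
 * s2   s3  s3 
   s3   s3  s3 
(> = start, * = accepting)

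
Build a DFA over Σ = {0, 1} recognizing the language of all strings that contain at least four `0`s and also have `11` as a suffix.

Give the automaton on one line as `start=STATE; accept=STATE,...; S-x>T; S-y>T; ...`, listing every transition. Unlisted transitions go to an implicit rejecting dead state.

start=A; accept=Q,R; A-0>B; A-1>C; B-0>D; B-1>E; C-0>B; C-1>F; D-0>G; D-1>H; E-0>D; E-1>I; F-0>B; F-1>F; G-0>J; G-1>K; H-0>G; H-1>L; I-0>D; I-1>I; J-0>M; J-1>N; K-0>J; K-1>O; L-0>G; L-1>L; M-0>M; M-1>P; N-0>M; N-1>Q; O-0>J; O-1>O; P-0>M; P-1>R; Q-0>M; Q-1>Q; R-0>M; R-1>R

Handle the two conditions separately and then intersect. The first has 6 states tracking the count of `0`s, saturating at 5; the second has 3 states tracking how much of the suffix `11` has currently been matched. A product state is a pair (one from each), accepting exactly when both do.
18 states suffice.
       0  1 
>  A   B  C 
   B   D  E 
   C   B  F 
   D   G  H 
   E   D  I 
   F   B  F 
   G   J  K 
   H   G  L 
   I   D  I 
   J   M  N 
   K   J  O 
   L   G  L 
   M   M  P 
   N   M  Q 
   O   J  O 
   P   M  R 
 * Q   M  Q 
 * R   M  R 
(> = start, * = accepting)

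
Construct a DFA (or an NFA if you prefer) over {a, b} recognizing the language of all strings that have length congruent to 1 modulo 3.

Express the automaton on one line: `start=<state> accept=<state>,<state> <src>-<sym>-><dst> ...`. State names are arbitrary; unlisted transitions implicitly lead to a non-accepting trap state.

start=s0 accept=s1 s0-a->s1 s0-b->s1 s1-a->s2 s1-b->s2 s2-a->s0 s2-b->s0

Only the length mod 3 matters, so use a 3-cycle: from any state, every input symbol moves to the next state, wrapping s2 back to s0. Mark s1 accepting.
A 3-state machine:
        a   b  
>  s0   s1  s1 
 * s1   s2  s2 
   s2   s0  s0 
(> = start, * = accepting)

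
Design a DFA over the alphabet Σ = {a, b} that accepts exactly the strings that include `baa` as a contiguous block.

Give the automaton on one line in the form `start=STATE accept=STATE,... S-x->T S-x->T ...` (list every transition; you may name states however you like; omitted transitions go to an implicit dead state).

start=S0 accept=S3 S0-a->S0 S0-b->S1 S1-a->S2 S1-b->S1 S2-a->S3 S2-b->S1 S3-a->S3 S3-b->S3

Track how much of `baa` has been matched so far: state S0 is no progress, S3 is the absorbing accept state reached once `baa` has occurred. Intermediate states record partial matches; on a mismatch, fall back to the longest reusable overlap.
        a   b  
>  S0   S0  S1 
   S1   S2  S1 
   S2   S3  S1 
 * S3   S3  S3 
(> = start, * = accepting)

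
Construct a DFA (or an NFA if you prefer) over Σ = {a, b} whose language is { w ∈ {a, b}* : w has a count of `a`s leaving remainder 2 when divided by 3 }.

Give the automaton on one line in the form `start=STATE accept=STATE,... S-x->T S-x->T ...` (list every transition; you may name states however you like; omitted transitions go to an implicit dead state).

start=q0 accept=q2 q0-a->q1 q0-b->q0 q1-a->q2 q1-b->q1 q2-a->q0 q2-b->q2

Keep the running count of `a`s modulo 3: each `a` advances along the cycle q0 → q1 → q2 → q0 while other symbols loop. Accept at q2.
3 states suffice.
        a   b  
>  q0   q1  q0 
   q1   q2  q1 
 * q2   q0  q2 
(> = start, * = accepting)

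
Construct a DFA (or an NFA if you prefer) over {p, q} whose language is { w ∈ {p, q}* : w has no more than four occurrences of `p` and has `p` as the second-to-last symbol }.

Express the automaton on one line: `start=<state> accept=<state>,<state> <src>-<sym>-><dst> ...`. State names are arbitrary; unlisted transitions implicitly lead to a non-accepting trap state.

start=S0 accept=S2,S3,S4,S5,S8,S9,S13 S0-p->S1 S0-q->S0 S1-p->S2 S1-q->S3 S2-p->S4 S2-q->S5 S3-p->S6 S3-q->S7 S4-p->S8 S4-q->S9 S5-p->S10 S5-q->S11 S6-p->S4 S6-q->S5 S7-p->S6 S7-q->S7 S8-p->S12 S8-q->S13 S9-p->S14 S9-q->S15 S10-p->S8 S10-q->S9 S11-p->S10 S11-q->S11 S12-p->S12 S12-q->S12 S13-p->S12 S13-q->S12 S14-p->S12 S14-q->S13 S15-p->S14 S15-q->S15

Handle the two conditions separately and then intersect. The first has 6 states tracking the count of `p`s, saturating at 5; the second has 7 states tracking the last 2 symbols read. A product state is a pair (one from each), accepting exactly when both do. After merging equivalent states the machine shrinks.
16 states suffice.
          p    q  
>  S0     S1   S0 
   S1     S2   S3 
 * S2     S4   S5 
 * S3     S6   S7 
 * S4     S8   S9 
 * S5    S10  S11 
   S6     S4   S5 
   S7     S6   S7 
 * S8    S12  S13 
 * S9    S14  S15 
   S10    S8   S9 
   S11   S10  S11 
   S12   S12  S12 
 * S13   S12  S12 
   S14   S12  S13 
   S15   S14  S15 
(> = start, * = accepting)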